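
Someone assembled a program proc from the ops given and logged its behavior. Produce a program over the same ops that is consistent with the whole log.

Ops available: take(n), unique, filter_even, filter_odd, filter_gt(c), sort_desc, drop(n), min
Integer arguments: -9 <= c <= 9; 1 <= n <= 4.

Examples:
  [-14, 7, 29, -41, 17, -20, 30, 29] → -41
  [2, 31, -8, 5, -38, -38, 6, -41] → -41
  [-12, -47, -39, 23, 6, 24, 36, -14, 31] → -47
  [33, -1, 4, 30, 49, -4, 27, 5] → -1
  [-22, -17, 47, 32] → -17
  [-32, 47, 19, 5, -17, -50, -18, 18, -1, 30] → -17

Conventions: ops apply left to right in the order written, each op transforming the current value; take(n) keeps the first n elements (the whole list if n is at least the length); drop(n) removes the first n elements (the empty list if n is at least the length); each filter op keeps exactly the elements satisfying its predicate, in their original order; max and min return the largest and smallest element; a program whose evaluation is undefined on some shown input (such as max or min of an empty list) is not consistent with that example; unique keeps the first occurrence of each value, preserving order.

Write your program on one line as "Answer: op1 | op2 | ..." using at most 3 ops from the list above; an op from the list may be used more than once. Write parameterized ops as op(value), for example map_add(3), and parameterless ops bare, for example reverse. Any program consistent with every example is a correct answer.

filter_odd | min

Check, running the answer program on each example:
  [-14, 7, 29, -41, 17, -20, 30, 29] -> [7, 29, -41, 17, 29] -> -41
  [2, 31, -8, 5, -38, -38, 6, -41] -> [31, 5, -41] -> -41
  [-12, -47, -39, 23, 6, 24, 36, -14, 31] -> [-47, -39, 23, 31] -> -47
  [33, -1, 4, 30, 49, -4, 27, 5] -> [33, -1, 49, 27, 5] -> -1
  [-22, -17, 47, 32] -> [-17, 47] -> -17
  [-32, 47, 19, 5, -17, -50, -18, 18, -1, 30] -> [47, 19, 5, -17, -1] -> -17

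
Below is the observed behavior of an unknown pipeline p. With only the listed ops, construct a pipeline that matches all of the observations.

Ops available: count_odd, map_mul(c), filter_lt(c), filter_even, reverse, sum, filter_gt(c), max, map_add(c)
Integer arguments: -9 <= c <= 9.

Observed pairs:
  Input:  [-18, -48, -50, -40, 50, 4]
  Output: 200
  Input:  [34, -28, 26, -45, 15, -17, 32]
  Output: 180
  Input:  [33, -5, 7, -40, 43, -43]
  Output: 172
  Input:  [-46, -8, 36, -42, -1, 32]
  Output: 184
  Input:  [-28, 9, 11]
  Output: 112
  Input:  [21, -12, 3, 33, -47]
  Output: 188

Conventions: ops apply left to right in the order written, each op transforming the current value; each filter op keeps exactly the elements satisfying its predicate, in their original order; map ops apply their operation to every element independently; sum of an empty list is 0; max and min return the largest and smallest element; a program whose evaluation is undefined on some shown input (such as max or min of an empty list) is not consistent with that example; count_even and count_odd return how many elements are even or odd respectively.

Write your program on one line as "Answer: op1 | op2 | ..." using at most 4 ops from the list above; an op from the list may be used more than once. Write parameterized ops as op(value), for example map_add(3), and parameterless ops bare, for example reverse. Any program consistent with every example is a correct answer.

filter_lt(-3) | map_mul(-4) | max

Check, running the answer program on each example:
  [-18, -48, -50, -40, 50, 4] -> [-18, -48, -50, -40] -> [72, 192, 200, 160] -> 200
  [34, -28, 26, -45, 15, -17, 32] -> [-28, -45, -17] -> [112, 180, 68] -> 180
  [33, -5, 7, -40, 43, -43] -> [-5, -40, -43] -> [20, 160, 172] -> 172
  [-46, -8, 36, -42, -1, 32] -> [-46, -8, -42] -> [184, 32, 168] -> 184
  [-28, 9, 11] -> [-28] -> [112] -> 112
  [21, -12, 3, 33, -47] -> [-12, -47] -> [48, 188] -> 188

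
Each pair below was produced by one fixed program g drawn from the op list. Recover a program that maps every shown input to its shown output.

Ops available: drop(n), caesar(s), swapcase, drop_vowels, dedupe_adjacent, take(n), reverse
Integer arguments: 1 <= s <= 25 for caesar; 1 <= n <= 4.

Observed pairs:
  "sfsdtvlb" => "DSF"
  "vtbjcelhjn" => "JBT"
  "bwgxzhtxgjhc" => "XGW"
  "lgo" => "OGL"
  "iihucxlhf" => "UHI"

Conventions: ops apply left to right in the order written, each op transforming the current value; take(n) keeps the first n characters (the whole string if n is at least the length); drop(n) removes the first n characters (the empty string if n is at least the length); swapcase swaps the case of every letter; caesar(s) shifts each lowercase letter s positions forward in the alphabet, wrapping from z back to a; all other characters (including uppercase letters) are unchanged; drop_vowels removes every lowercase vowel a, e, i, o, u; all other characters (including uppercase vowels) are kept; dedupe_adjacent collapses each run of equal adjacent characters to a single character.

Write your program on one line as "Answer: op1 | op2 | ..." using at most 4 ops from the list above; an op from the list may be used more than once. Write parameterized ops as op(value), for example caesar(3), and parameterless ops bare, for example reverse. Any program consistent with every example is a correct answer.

take(4) | reverse | take(3) | swapcase

Check, running the answer program on each example:
  "sfsdtvlb" -> "sfsd" -> "dsfs" -> "dsf" -> "DSF"
  "vtbjcelhjn" -> "vtbj" -> "jbtv" -> "jbt" -> "JBT"
  "bwgxzhtxgjhc" -> "bwgx" -> "xgwb" -> "xgw" -> "XGW"
  "lgo" -> "lgo" -> "ogl" -> "ogl" -> "OGL"
  "iihucxlhf" -> "iihu" -> "uhii" -> "uhi" -> "UHI"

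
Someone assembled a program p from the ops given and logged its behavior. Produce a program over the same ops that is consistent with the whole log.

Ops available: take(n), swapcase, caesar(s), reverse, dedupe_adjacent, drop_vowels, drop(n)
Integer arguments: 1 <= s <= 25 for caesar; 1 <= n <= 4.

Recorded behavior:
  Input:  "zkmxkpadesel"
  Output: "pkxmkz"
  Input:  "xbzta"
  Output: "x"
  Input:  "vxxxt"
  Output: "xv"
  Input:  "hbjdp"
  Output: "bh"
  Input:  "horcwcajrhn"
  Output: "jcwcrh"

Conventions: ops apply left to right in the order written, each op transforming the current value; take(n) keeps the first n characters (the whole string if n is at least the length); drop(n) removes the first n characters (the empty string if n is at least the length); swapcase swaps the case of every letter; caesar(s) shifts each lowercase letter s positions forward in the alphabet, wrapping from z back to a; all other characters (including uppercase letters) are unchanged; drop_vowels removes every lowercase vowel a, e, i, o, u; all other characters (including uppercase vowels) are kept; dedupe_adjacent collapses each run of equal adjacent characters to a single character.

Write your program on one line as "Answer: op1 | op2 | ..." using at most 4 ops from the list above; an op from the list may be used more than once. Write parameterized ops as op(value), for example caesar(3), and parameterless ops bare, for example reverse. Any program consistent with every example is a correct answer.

reverse | drop_vowels | drop(3)

Check, running the answer program on each example:
  "zkmxkpadesel" -> "lesedapkxmkz" -> "lsdpkxmkz" -> "pkxmkz"
  "xbzta" -> "atzbx" -> "tzbx" -> "x"
  "vxxxt" -> "txxxv" -> "txxxv" -> "xv"
  "hbjdp" -> "pdjbh" -> "pdjbh" -> "bh"
  "horcwcajrhn" -> "nhrjacwcroh" -> "nhrjcwcrh" -> "jcwcrh"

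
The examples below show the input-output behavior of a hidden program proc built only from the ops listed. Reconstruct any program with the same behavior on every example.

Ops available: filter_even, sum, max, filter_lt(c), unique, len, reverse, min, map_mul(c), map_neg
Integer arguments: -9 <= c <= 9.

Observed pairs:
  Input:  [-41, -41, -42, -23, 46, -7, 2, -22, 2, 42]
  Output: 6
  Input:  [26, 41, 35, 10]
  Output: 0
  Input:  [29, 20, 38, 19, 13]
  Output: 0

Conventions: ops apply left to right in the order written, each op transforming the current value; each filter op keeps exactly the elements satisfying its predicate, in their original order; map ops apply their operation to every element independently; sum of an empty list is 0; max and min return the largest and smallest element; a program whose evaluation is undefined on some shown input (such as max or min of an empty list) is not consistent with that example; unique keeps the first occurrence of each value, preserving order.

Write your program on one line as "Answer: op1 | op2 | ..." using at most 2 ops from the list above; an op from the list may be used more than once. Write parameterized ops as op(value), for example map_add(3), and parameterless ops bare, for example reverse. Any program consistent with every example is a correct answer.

filter_lt(1) | len

Check, running the answer program on each example:
  [-41, -41, -42, -23, 46, -7, 2, -22, 2, 42] -> [-41, -41, -42, -23, -7, -22] -> 6
  [26, 41, 35, 10] -> [] -> 0
  [29, 20, 38, 19, 13] -> [] -> 0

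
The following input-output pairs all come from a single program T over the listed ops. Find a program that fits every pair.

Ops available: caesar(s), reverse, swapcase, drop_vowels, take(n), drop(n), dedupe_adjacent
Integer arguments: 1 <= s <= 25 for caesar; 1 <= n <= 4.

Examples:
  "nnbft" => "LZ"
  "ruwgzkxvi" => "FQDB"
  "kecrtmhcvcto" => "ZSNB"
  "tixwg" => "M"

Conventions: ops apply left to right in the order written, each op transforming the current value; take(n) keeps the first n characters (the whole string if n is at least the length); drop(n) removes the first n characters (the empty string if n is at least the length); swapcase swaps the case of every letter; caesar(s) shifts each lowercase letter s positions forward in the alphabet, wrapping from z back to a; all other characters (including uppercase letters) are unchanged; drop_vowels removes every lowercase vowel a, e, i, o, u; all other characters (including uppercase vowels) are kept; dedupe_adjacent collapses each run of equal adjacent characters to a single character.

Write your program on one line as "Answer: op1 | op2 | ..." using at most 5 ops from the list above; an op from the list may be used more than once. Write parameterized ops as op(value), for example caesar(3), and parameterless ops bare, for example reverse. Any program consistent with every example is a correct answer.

caesar(6) | drop_vowels | drop(3) | take(4) | swapcase

Check, running the answer program on each example:
  "nnbft" -> "tthlz" -> "tthlz" -> "lz" -> "lz" -> "LZ"
  "ruwgzkxvi" -> "xacmfqdbo" -> "xcmfqdb" -> "fqdb" -> "fqdb" -> "FQDB"
  "kecrtmhcvcto" -> "qkixzsnibizu" -> "qkxzsnbz" -> "zsnbz" -> "zsnb" -> "ZSNB"
  "tixwg" -> "zodcm" -> "zdcm" -> "m" -> "m" -> "M"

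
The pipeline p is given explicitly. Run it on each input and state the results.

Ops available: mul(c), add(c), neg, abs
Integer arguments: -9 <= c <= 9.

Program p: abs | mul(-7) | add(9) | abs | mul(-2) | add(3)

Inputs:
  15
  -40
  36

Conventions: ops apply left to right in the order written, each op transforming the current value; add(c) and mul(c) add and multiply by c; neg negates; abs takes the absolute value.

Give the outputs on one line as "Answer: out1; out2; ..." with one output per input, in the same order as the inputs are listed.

Execution, op by op:
  15 -> 15 -> -105 -> -96 -> 96 -> -192 -> -189
  -40 -> 40 -> -280 -> -271 -> 271 -> -542 -> -539
  36 -> 36 -> -252 -> -243 -> 243 -> -486 -> -483

-189; -539; -483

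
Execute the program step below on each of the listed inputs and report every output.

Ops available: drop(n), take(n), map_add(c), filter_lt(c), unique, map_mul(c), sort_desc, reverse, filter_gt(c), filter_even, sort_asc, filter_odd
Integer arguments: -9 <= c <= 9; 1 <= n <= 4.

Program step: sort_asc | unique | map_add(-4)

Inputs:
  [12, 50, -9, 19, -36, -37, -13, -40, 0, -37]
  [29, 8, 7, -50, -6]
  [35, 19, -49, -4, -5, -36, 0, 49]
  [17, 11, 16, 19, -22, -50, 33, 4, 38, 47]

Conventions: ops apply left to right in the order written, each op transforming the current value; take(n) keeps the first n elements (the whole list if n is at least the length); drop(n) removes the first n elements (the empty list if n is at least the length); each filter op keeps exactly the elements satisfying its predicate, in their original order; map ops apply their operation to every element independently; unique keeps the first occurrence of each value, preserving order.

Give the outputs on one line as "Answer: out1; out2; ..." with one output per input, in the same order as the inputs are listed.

Execution, op by op:
  [12, 50, -9, 19, -36, -37, -13, -40, 0, -37] -> [-40, -37, -37, -36, -13, -9, 0, 12, 19, 50] -> [-40, -37, -36, -13, -9, 0, 12, 19, 50] -> [-44, -41, -40, -17, -13, -4, 8, 15, 46]
  [29, 8, 7, -50, -6] -> [-50, -6, 7, 8, 29] -> [-50, -6, 7, 8, 29] -> [-54, -10, 3, 4, 25]
  [35, 19, -49, -4, -5, -36, 0, 49] -> [-49, -36, -5, -4, 0, 19, 35, 49] -> [-49, -36, -5, -4, 0, 19, 35, 49] -> [-53, -40, -9, -8, -4, 15, 31, 45]
  [17, 11, 16, 19, -22, -50, 33, 4, 38, 47] -> [-50, -22, 4, 11, 16, 17, 19, 33, 38, 47] -> [-50, -22, 4, 11, 16, 17, 19, 33, 38, 47] -> [-54, -26, 0, 7, 12, 13, 15, 29, 34, 43]

[-44, -41, -40, -17, -13, -4, 8, 15, 46]; [-54, -10, 3, 4, 25]; [-53, -40, -9, -8, -4, 15, 31, 45]; [-54, -26, 0, 7, 12, 13, 15, 29, 34, 43]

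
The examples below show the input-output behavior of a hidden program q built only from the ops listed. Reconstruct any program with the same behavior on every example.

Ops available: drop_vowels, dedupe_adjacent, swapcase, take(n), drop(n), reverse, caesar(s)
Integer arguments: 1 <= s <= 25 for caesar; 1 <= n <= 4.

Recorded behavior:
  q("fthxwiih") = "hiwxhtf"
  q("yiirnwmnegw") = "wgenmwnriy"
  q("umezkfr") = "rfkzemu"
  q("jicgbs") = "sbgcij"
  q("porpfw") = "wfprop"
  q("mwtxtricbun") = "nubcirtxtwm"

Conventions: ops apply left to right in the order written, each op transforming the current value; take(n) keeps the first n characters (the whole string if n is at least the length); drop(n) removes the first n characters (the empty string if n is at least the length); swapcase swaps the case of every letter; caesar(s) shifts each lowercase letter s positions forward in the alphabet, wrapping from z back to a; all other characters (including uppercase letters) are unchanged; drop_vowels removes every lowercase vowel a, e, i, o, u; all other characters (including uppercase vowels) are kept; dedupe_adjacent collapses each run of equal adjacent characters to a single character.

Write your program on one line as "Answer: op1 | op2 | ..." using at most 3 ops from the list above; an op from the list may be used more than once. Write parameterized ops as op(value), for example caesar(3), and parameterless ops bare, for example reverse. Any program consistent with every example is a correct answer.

dedupe_adjacent | reverse

Check, running the answer program on each example:
  "fthxwiih" -> "fthxwih" -> "hiwxhtf"
  "yiirnwmnegw" -> "yirnwmnegw" -> "wgenmwnriy"
  "umezkfr" -> "umezkfr" -> "rfkzemu"
  "jicgbs" -> "jicgbs" -> "sbgcij"
  "porpfw" -> "porpfw" -> "wfprop"
  "mwtxtricbun" -> "mwtxtricbun" -> "nubcirtxtwm"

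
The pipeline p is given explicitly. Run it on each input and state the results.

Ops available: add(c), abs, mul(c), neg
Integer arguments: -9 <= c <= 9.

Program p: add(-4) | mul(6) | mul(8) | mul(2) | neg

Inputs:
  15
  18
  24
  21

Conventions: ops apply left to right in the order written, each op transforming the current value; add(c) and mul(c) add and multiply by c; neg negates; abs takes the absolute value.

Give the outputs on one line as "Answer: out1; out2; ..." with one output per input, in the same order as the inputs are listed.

Execution, op by op:
  15 -> 11 -> 66 -> 528 -> 1056 -> -1056
  18 -> 14 -> 84 -> 672 -> 1344 -> -1344
  24 -> 20 -> 120 -> 960 -> 1920 -> -1920
  21 -> 17 -> 102 -> 816 -> 1632 -> -1632

-1056; -1344; -1920; -1632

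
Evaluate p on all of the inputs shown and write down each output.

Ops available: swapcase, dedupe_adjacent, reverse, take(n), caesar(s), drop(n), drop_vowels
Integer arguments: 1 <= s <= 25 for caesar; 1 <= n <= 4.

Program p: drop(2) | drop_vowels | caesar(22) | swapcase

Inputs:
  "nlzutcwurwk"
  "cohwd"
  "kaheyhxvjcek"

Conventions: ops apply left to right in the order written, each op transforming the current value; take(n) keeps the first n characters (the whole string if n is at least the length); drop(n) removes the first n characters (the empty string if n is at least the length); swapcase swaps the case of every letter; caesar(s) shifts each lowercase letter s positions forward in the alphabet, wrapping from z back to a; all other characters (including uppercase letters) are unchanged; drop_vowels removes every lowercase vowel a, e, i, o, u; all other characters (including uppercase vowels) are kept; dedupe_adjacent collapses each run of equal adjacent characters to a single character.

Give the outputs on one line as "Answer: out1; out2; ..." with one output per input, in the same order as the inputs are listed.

"VPYSNSG"; "DSZ"; "DUDTRFYG"

Execution, op by op:
  "nlzutcwurwk" -> "zutcwurwk" -> "ztcwrwk" -> "vpysnsg" -> "VPYSNSG"
  "cohwd" -> "hwd" -> "hwd" -> "dsz" -> "DSZ"
  "kaheyhxvjcek" -> "heyhxvjcek" -> "hyhxvjck" -> "dudtrfyg" -> "DUDTRFYG"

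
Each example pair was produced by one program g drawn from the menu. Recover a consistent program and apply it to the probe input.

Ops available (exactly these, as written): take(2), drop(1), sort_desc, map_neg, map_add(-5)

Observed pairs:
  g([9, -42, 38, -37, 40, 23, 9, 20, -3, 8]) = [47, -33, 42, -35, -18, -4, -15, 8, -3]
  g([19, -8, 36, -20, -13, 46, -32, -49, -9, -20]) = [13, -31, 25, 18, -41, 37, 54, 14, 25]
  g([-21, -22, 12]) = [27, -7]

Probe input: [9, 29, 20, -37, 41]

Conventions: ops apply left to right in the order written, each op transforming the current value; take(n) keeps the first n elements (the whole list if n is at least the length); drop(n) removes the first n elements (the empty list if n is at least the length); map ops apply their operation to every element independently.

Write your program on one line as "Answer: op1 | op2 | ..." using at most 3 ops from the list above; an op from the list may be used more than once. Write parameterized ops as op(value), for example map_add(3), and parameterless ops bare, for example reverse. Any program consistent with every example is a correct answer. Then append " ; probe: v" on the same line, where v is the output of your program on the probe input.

map_add(-5) | drop(1) | map_neg ; probe: [-24, -15, 42, -36]

Check, running the answer program on each example:
  [9, -42, 38, -37, 40, 23, 9, 20, -3, 8] -> [4, -47, 33, -42, 35, 18, 4, 15, -8, 3] -> [-47, 33, -42, 35, 18, 4, 15, -8, 3] -> [47, -33, 42, -35, -18, -4, -15, 8, -3]
  [19, -8, 36, -20, -13, 46, -32, -49, -9, -20] -> [14, -13, 31, -25, -18, 41, -37, -54, -14, -25] -> [-13, 31, -25, -18, 41, -37, -54, -14, -25] -> [13, -31, 25, 18, -41, 37, 54, 14, 25]
  [-21, -22, 12] -> [-26, -27, 7] -> [-27, 7] -> [27, -7]
  probe: [9, 29, 20, -37, 41] -> [4, 24, 15, -42, 36] -> [24, 15, -42, 36] -> [-24, -15, 42, -36]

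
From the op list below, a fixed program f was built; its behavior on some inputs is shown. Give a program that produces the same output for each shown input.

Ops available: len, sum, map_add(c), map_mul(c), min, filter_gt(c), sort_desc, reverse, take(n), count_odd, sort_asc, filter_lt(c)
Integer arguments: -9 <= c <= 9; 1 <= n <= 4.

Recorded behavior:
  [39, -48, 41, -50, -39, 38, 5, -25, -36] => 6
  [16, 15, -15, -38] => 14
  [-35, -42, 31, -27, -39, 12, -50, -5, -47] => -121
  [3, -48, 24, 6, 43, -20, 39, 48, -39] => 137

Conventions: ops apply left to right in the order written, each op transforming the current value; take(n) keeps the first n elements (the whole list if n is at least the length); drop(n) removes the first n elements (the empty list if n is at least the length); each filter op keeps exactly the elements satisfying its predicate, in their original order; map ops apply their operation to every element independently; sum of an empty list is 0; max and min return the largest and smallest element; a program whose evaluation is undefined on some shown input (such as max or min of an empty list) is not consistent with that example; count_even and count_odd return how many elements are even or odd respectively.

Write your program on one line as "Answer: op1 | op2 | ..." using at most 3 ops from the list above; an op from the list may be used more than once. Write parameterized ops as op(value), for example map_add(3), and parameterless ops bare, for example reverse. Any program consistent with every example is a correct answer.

sort_asc | map_add(9) | sum

Check, running the answer program on each example:
  [39, -48, 41, -50, -39, 38, 5, -25, -36] -> [-50, -48, -39, -36, -25, 5, 38, 39, 41] -> [-41, -39, -30, -27, -16, 14, 47, 48, 50] -> 6
  [16, 15, -15, -38] -> [-38, -15, 15, 16] -> [-29, -6, 24, 25] -> 14
  [-35, -42, 31, -27, -39, 12, -50, -5, -47] -> [-50, -47, -42, -39, -35, -27, -5, 12, 31] -> [-41, -38, -33, -30, -26, -18, 4, 21, 40] -> -121
  [3, -48, 24, 6, 43, -20, 39, 48, -39] -> [-48, -39, -20, 3, 6, 24, 39, 43, 48] -> [-39, -30, -11, 12, 15, 33, 48, 52, 57] -> 137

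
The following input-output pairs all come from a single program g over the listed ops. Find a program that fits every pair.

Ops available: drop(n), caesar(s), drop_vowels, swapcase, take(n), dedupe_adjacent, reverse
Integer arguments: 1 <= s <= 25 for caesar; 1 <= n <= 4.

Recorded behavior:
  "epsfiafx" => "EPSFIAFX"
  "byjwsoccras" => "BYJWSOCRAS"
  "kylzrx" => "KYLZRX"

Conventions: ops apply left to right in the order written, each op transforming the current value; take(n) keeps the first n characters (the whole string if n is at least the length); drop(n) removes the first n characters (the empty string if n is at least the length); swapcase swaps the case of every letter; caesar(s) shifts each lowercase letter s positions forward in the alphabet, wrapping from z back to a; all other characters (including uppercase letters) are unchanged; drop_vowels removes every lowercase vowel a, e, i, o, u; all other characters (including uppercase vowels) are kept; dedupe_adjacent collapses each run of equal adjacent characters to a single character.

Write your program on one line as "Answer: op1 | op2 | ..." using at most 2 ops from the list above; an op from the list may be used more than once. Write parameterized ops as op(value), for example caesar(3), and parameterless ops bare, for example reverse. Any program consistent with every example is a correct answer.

swapcase | dedupe_adjacent

Check, running the answer program on each example:
  "epsfiafx" -> "EPSFIAFX" -> "EPSFIAFX"
  "byjwsoccras" -> "BYJWSOCCRAS" -> "BYJWSOCRAS"
  "kylzrx" -> "KYLZRX" -> "KYLZRX"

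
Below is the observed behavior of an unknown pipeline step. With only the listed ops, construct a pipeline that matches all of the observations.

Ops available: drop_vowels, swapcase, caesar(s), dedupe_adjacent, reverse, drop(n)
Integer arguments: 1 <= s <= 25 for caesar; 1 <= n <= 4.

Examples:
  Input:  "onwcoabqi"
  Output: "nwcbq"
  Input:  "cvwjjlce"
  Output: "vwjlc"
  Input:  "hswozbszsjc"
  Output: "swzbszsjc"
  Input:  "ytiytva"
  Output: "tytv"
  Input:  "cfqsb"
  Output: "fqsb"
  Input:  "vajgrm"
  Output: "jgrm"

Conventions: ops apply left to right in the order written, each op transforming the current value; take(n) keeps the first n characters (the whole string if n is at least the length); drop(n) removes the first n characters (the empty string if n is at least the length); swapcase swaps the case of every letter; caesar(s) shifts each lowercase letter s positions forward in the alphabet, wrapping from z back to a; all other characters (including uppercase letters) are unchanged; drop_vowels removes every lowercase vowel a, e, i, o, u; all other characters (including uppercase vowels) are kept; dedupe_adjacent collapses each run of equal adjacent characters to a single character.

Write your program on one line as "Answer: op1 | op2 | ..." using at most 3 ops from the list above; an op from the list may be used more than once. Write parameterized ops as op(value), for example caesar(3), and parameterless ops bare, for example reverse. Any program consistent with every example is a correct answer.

drop(1) | dedupe_adjacent | drop_vowels

Check, running the answer program on each example:
  "onwcoabqi" -> "nwcoabqi" -> "nwcoabqi" -> "nwcbq"
  "cvwjjlce" -> "vwjjlce" -> "vwjlce" -> "vwjlc"
  "hswozbszsjc" -> "swozbszsjc" -> "swozbszsjc" -> "swzbszsjc"
  "ytiytva" -> "tiytva" -> "tiytva" -> "tytv"
  "cfqsb" -> "fqsb" -> "fqsb" -> "fqsb"
  "vajgrm" -> "ajgrm" -> "ajgrm" -> "jgrm"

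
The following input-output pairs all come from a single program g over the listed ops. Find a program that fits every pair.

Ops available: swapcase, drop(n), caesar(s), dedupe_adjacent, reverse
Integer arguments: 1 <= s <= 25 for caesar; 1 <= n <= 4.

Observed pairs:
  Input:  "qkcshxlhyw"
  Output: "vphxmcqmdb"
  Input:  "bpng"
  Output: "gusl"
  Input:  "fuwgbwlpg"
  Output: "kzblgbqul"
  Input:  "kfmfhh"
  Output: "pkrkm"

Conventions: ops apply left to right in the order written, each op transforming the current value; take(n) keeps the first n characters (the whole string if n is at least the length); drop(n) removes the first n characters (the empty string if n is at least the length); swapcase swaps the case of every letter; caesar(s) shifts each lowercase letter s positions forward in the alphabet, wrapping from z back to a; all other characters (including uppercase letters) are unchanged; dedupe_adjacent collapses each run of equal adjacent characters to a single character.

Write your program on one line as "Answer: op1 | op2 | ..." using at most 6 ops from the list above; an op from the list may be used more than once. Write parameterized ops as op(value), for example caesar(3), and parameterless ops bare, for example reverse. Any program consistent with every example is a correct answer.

caesar(3) | caesar(2) | caesar(25) | dedupe_adjacent | caesar(1)

Check, running the answer program on each example:
  "qkcshxlhyw" -> "tnfvkaokbz" -> "vphxmcqmdb" -> "uogwlbplca" -> "uogwlbplca" -> "vphxmcqmdb"
  "bpng" -> "esqj" -> "gusl" -> "ftrk" -> "ftrk" -> "gusl"
  "fuwgbwlpg" -> "ixzjezosj" -> "kzblgbqul" -> "jyakfaptk" -> "jyakfaptk" -> "kzblgbqul"
  "kfmfhh" -> "nipikk" -> "pkrkmm" -> "ojqjll" -> "ojqjl" -> "pkrkm"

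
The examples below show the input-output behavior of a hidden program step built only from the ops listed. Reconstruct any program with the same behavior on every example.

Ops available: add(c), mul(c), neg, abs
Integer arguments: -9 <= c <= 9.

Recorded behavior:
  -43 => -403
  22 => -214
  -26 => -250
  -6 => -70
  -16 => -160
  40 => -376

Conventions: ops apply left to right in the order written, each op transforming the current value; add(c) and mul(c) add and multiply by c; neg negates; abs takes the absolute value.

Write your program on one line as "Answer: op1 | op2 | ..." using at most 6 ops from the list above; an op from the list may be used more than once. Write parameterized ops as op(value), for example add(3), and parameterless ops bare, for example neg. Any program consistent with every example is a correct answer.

abs | neg | mul(9) | add(-8) | add(-8)

Check, running the answer program on each example:
  -43 -> 43 -> -43 -> -387 -> -395 -> -403
  22 -> 22 -> -22 -> -198 -> -206 -> -214
  -26 -> 26 -> -26 -> -234 -> -242 -> -250
  -6 -> 6 -> -6 -> -54 -> -62 -> -70
  -16 -> 16 -> -16 -> -144 -> -152 -> -160
  40 -> 40 -> -40 -> -360 -> -368 -> -376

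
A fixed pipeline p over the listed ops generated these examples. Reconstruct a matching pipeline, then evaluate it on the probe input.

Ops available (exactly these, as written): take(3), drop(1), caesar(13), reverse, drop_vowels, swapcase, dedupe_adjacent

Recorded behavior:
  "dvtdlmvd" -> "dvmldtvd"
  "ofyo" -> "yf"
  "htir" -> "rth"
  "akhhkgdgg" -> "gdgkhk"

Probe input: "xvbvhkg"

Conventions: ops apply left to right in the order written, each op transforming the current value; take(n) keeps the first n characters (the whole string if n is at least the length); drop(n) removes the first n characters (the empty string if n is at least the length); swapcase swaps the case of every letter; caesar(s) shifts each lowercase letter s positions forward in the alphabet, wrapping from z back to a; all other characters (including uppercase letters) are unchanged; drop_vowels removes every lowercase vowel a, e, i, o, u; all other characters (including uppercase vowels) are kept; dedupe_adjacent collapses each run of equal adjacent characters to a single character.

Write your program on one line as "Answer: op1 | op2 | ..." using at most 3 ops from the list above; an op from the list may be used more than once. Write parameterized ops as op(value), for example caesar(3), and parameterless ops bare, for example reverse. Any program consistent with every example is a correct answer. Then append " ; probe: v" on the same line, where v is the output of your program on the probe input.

dedupe_adjacent | reverse | drop_vowels ; probe: "gkhvbvx"

Check, running the answer program on each example:
  "dvtdlmvd" -> "dvtdlmvd" -> "dvmldtvd" -> "dvmldtvd"
  "ofyo" -> "ofyo" -> "oyfo" -> "yf"
  "htir" -> "htir" -> "rith" -> "rth"
  "akhhkgdgg" -> "akhkgdg" -> "gdgkhka" -> "gdgkhk"
  probe: "xvbvhkg" -> "xvbvhkg" -> "gkhvbvx" -> "gkhvbvx"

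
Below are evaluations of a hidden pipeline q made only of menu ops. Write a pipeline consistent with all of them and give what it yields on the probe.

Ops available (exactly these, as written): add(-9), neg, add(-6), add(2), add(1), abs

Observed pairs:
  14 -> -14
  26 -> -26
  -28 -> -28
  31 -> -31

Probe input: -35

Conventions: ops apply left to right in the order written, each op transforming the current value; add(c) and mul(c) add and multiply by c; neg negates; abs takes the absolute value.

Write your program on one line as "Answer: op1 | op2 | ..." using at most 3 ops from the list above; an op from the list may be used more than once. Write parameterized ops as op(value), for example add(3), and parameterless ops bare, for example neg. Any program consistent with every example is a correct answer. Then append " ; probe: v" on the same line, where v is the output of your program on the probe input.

abs | neg ; probe: -35

Check, running the answer program on each example:
  14 -> 14 -> -14
  26 -> 26 -> -26
  -28 -> 28 -> -28
  31 -> 31 -> -31
  probe: -35 -> 35 -> -35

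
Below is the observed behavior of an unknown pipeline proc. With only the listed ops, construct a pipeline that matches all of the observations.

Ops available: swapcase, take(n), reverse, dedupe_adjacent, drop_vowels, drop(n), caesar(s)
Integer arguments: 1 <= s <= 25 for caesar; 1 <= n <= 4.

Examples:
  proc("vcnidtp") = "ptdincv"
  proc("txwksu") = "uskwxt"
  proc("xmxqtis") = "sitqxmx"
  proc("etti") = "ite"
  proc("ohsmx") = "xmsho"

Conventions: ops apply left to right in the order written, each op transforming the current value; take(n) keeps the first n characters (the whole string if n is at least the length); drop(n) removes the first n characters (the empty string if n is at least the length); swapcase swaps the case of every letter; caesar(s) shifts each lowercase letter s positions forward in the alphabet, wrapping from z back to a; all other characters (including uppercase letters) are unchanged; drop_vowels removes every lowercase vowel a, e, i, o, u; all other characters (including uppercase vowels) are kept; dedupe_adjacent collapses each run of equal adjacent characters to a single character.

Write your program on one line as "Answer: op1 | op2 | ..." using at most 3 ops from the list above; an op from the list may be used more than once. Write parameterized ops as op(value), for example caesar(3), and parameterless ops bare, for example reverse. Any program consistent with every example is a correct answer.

dedupe_adjacent | reverse

Check, running the answer program on each example:
  "vcnidtp" -> "vcnidtp" -> "ptdincv"
  "txwksu" -> "txwksu" -> "uskwxt"
  "xmxqtis" -> "xmxqtis" -> "sitqxmx"
  "etti" -> "eti" -> "ite"
  "ohsmx" -> "ohsmx" -> "xmsho"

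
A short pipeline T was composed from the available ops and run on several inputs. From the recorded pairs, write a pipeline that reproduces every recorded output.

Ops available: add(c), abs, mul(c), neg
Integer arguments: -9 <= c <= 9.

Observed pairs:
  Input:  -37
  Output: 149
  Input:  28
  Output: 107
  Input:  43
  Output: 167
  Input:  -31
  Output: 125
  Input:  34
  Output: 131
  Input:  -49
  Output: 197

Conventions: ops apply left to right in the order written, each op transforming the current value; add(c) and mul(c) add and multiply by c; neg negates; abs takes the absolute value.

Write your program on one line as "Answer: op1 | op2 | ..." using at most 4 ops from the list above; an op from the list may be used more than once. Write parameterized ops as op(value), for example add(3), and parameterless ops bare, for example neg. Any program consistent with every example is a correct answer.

mul(4) | add(-3) | abs | add(-2)

Check, running the answer program on each example:
  -37 -> -148 -> -151 -> 151 -> 149
  28 -> 112 -> 109 -> 109 -> 107
  43 -> 172 -> 169 -> 169 -> 167
  -31 -> -124 -> -127 -> 127 -> 125
  34 -> 136 -> 133 -> 133 -> 131
  -49 -> -196 -> -199 -> 199 -> 197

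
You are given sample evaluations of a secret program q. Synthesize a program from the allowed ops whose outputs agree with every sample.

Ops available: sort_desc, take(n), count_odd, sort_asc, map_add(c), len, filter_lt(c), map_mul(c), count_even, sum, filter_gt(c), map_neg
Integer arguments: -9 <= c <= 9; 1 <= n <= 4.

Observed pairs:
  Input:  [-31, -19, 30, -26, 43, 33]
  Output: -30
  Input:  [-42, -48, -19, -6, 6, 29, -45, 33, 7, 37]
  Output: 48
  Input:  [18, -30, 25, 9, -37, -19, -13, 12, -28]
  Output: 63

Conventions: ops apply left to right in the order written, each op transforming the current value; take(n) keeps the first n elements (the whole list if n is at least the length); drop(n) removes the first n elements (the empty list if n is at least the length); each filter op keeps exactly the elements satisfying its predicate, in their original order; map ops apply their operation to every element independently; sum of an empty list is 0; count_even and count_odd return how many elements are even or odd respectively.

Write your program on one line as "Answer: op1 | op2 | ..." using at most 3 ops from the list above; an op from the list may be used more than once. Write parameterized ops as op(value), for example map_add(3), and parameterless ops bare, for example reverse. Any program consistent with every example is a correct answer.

map_neg | sum

Check, running the answer program on each example:
  [-31, -19, 30, -26, 43, 33] -> [31, 19, -30, 26, -43, -33] -> -30
  [-42, -48, -19, -6, 6, 29, -45, 33, 7, 37] -> [42, 48, 19, 6, -6, -29, 45, -33, -7, -37] -> 48
  [18, -30, 25, 9, -37, -19, -13, 12, -28] -> [-18, 30, -25, -9, 37, 19, 13, -12, 28] -> 63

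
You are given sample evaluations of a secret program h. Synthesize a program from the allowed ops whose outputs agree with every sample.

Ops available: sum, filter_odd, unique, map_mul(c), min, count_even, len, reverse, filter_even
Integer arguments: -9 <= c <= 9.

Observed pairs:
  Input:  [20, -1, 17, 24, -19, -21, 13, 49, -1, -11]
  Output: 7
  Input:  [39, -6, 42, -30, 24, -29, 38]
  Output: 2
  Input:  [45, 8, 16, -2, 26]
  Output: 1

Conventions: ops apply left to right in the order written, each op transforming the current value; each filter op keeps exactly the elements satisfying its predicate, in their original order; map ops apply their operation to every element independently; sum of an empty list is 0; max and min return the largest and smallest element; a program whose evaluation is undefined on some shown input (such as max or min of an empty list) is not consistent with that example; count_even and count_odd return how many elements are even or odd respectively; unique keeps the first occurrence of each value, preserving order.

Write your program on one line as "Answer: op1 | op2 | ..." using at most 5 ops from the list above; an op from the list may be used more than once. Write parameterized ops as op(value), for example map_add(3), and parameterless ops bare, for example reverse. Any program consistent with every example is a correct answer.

unique | reverse | filter_odd | len

Check, running the answer program on each example:
  [20, -1, 17, 24, -19, -21, 13, 49, -1, -11] -> [20, -1, 17, 24, -19, -21, 13, 49, -11] -> [-11, 49, 13, -21, -19, 24, 17, -1, 20] -> [-11, 49, 13, -21, -19, 17, -1] -> 7
  [39, -6, 42, -30, 24, -29, 38] -> [39, -6, 42, -30, 24, -29, 38] -> [38, -29, 24, -30, 42, -6, 39] -> [-29, 39] -> 2
  [45, 8, 16, -2, 26] -> [45, 8, 16, -2, 26] -> [26, -2, 16, 8, 45] -> [45] -> 1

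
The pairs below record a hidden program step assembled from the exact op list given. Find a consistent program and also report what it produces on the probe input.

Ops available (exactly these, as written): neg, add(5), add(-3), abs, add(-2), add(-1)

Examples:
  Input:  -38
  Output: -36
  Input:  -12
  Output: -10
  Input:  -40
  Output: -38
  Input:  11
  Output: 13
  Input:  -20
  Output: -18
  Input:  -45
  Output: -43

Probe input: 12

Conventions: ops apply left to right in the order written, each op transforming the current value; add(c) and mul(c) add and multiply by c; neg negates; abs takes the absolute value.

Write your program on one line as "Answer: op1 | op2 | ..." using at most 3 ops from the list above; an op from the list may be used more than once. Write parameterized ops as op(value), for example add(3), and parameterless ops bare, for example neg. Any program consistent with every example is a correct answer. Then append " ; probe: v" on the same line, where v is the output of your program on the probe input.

add(5) | add(-3) ; probe: 14

Check, running the answer program on each example:
  -38 -> -33 -> -36
  -12 -> -7 -> -10
  -40 -> -35 -> -38
  11 -> 16 -> 13
  -20 -> -15 -> -18
  -45 -> -40 -> -43
  probe: 12 -> 17 -> 14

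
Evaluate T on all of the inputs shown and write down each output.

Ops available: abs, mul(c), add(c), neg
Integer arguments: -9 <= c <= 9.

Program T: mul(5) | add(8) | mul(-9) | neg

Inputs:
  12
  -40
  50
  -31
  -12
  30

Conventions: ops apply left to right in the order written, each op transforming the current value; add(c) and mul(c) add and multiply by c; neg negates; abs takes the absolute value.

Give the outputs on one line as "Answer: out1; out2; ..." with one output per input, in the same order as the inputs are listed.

Execution, op by op:
  12 -> 60 -> 68 -> -612 -> 612
  -40 -> -200 -> -192 -> 1728 -> -1728
  50 -> 250 -> 258 -> -2322 -> 2322
  -31 -> -155 -> -147 -> 1323 -> -1323
  -12 -> -60 -> -52 -> 468 -> -468
  30 -> 150 -> 158 -> -1422 -> 1422

612; -1728; 2322; -1323; -468; 1422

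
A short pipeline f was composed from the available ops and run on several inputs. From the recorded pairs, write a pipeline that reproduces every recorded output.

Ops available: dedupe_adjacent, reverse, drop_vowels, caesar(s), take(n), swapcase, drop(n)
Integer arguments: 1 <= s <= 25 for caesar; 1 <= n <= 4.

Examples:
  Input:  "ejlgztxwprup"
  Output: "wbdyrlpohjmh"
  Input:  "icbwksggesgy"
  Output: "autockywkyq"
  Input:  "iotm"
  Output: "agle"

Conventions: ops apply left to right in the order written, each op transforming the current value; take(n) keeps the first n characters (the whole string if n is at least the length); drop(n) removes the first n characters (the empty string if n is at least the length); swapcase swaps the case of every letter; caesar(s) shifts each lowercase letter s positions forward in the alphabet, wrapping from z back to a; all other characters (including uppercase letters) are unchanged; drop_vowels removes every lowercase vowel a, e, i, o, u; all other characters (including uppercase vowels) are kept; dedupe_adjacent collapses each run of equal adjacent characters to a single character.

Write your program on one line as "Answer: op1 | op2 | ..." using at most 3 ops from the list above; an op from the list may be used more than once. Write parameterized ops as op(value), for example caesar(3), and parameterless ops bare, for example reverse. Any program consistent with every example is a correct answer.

dedupe_adjacent | caesar(18)

Check, running the answer program on each example:
  "ejlgztxwprup" -> "ejlgztxwprup" -> "wbdyrlpohjmh"
  "icbwksggesgy" -> "icbwksgesgy" -> "autockywkyq"
  "iotm" -> "iotm" -> "agle"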